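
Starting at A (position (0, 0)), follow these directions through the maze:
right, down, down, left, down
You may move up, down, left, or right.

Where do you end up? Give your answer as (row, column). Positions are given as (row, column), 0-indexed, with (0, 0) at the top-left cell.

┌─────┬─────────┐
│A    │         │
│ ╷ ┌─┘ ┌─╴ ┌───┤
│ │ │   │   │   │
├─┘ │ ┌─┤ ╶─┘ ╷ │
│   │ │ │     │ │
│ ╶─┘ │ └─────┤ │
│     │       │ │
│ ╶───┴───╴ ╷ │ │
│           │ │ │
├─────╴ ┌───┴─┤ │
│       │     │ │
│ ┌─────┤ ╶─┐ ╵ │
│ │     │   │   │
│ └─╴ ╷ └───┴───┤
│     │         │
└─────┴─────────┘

Following directions step by step:
Start: (0, 0)
  right: (0, 0) → (0, 1)
  down: (0, 1) → (1, 1)
  down: (1, 1) → (2, 1)
  left: (2, 1) → (2, 0)
  down: (2, 0) → (3, 0)
Final position: (3, 0)

Path taken:

┌─────┬─────────┐
│A ↓  │         │
│ ╷ ┌─┘ ┌─╴ ┌───┤
│ │↓│   │   │   │
├─┘ │ ┌─┤ ╶─┘ ╷ │
│↓ ↲│ │ │     │ │
│ ╶─┘ │ └─────┤ │
│B    │       │ │
│ ╶───┴───╴ ╷ │ │
│           │ │ │
├─────╴ ┌───┴─┤ │
│       │     │ │
│ ┌─────┤ ╶─┐ ╵ │
│ │     │   │   │
│ └─╴ ╷ └───┴───┤
│     │         │
└─────┴─────────┘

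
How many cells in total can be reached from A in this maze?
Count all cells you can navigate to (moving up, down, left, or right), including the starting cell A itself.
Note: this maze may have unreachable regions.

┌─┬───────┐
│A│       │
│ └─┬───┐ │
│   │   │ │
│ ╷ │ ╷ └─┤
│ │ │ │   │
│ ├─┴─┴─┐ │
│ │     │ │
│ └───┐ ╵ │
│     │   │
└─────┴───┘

Using BFS/flood-fill to find all reachable cells from A:
Maze size: 5 × 5 = 25 total cells
16 cell(s) are walled off and cannot be reached from A.
Reachable cells: 9

Reachable region (· marks reachable cells):

┌─┬───────┐
│A│       │
│ └─┬───┐ │
│· ·│   │ │
│ ╷ │ ╷ └─┤
│·│·│ │   │
│ ├─┴─┴─┐ │
│·│     │ │
│ └───┐ ╵ │
│· · ·│   │
└─────┴───┘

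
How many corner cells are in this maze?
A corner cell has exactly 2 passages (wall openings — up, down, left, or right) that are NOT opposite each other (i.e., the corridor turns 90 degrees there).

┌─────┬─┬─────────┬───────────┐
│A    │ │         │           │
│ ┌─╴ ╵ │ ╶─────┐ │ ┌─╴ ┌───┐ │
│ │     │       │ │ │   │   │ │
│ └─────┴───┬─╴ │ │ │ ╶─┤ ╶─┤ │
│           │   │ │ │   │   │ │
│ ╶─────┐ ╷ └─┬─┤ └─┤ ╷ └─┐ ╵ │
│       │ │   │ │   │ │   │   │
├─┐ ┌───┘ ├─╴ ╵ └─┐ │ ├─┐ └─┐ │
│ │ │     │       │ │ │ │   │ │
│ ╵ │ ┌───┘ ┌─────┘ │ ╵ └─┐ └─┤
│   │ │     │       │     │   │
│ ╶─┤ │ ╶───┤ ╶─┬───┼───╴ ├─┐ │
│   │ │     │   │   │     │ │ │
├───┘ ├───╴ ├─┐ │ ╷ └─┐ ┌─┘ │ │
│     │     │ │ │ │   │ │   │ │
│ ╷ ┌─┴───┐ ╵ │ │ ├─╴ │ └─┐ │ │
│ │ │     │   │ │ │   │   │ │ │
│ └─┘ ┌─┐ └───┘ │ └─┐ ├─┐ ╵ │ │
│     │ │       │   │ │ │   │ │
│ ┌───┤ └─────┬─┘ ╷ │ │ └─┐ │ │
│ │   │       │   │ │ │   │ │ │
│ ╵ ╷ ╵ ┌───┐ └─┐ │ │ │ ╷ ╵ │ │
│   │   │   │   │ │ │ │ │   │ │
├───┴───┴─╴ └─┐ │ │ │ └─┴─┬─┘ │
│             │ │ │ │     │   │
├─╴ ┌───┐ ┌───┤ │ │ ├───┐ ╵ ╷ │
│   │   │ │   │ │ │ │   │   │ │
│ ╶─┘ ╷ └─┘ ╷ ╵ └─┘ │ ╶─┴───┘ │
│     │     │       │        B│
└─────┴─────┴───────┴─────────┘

Counting corner cells (2 non-opposite passages):
Total corners: 95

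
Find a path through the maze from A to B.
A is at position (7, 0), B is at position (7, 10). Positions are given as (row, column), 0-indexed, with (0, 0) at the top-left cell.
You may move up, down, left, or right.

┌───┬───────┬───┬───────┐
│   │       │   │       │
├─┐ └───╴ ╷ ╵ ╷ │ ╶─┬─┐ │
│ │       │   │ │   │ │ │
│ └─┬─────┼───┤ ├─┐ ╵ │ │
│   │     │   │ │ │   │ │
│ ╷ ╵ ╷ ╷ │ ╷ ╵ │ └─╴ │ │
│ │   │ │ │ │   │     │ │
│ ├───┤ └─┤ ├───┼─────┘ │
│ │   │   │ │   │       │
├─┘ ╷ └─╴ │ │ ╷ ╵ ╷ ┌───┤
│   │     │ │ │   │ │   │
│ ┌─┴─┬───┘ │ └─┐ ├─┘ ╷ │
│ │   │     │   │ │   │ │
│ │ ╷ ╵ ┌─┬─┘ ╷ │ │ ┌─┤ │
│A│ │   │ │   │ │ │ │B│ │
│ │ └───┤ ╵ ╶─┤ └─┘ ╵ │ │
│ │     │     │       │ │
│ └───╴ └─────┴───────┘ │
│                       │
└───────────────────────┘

Finding the shortest path from (7, 0) to (7, 10):
Path length: 24 steps
Directions: down → down → right → right → right → right → right → right → right → right → right → right → right → up → up → up → up → left → down → left → down → down → right → up

Solution:

┌───┬───────┬───┬───────┐
│   │       │   │       │
├─┐ └───╴ ╷ ╵ ╷ │ ╶─┬─┐ │
│ │       │   │ │   │ │ │
│ └─┬─────┼───┤ ├─┐ ╵ │ │
│   │     │   │ │ │   │ │
│ ╷ ╵ ╷ ╷ │ ╷ ╵ │ └─╴ │ │
│ │   │ │ │ │   │     │ │
│ ├───┤ └─┤ ├───┼─────┘ │
│ │   │   │ │   │       │
├─┘ ╷ └─╴ │ │ ╷ ╵ ╷ ┌───┤
│   │     │ │ │   │ │↓ ↰│
│ ┌─┴─┬───┘ │ └─┐ ├─┘ ╷ │
│ │   │     │   │ │↓ ↲│↑│
│ │ ╷ ╵ ┌─┬─┘ ╷ │ │ ┌─┤ │
│A│ │   │ │   │ │ │↓│B│↑│
│ │ └───┤ ╵ ╶─┤ └─┘ ╵ │ │
│↓│     │     │    ↳ ↑│↑│
│ └───╴ └─────┴───────┘ │
│↳ → → → → → → → → → → ↑│
└───────────────────────┘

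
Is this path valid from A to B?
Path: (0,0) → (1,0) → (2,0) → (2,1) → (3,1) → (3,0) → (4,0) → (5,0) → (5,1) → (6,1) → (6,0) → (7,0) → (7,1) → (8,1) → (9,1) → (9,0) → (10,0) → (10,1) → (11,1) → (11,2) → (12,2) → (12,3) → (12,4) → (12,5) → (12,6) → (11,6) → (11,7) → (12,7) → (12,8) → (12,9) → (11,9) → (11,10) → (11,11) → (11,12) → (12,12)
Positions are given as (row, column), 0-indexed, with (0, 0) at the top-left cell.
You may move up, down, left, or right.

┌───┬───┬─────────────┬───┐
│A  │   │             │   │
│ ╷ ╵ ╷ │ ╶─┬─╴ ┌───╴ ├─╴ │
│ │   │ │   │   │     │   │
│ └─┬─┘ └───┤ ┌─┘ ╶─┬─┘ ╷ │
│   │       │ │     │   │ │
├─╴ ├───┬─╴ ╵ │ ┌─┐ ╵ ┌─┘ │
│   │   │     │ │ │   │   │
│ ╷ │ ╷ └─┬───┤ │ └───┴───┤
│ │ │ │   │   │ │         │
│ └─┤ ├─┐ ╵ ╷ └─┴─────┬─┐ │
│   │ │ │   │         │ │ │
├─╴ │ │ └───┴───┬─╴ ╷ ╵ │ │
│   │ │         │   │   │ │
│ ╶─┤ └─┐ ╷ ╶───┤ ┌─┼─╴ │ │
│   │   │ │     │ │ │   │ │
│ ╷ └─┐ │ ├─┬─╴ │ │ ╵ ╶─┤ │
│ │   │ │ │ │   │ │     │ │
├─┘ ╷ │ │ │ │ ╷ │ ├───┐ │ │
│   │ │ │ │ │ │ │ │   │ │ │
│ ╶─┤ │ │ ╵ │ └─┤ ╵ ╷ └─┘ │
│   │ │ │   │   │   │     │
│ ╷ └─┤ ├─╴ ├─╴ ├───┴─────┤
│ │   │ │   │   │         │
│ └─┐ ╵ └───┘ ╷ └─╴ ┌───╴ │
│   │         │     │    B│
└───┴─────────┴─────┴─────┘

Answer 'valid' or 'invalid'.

Checking path validity:
Result: All consecutive moves are passable.

valid

Correct solution:

┌───┬───┬─────────────┬───┐
│A  │   │             │   │
│ ╷ ╵ ╷ │ ╶─┬─╴ ┌───╴ ├─╴ │
│↓│   │ │   │   │     │   │
│ └─┬─┘ └───┤ ┌─┘ ╶─┬─┘ ╷ │
│↳ ↓│       │ │     │   │ │
├─╴ ├───┬─╴ ╵ │ ┌─┐ ╵ ┌─┘ │
│↓ ↲│   │     │ │ │   │   │
│ ╷ │ ╷ └─┬───┤ │ └───┴───┤
│↓│ │ │   │   │ │         │
│ └─┤ ├─┐ ╵ ╷ └─┴─────┬─┐ │
│↳ ↓│ │ │   │         │ │ │
├─╴ │ │ └───┴───┬─╴ ╷ ╵ │ │
│↓ ↲│ │         │   │   │ │
│ ╶─┤ └─┐ ╷ ╶───┤ ┌─┼─╴ │ │
│↳ ↓│   │ │     │ │ │   │ │
│ ╷ └─┐ │ ├─┬─╴ │ │ ╵ ╶─┤ │
│ │↓  │ │ │ │   │ │     │ │
├─┘ ╷ │ │ │ │ ╷ │ ├───┐ │ │
│↓ ↲│ │ │ │ │ │ │ │   │ │ │
│ ╶─┤ │ │ ╵ │ └─┤ ╵ ╷ └─┘ │
│↳ ↓│ │ │   │   │   │     │
│ ╷ └─┤ ├─╴ ├─╴ ├───┴─────┤
│ │↳ ↓│ │   │↱ ↓│  ↱ → → ↓│
│ └─┐ ╵ └───┘ ╷ └─╴ ┌───╴ │
│   │↳ → → → ↑│↳ → ↑│    B│
└───┴─────────┴─────┴─────┘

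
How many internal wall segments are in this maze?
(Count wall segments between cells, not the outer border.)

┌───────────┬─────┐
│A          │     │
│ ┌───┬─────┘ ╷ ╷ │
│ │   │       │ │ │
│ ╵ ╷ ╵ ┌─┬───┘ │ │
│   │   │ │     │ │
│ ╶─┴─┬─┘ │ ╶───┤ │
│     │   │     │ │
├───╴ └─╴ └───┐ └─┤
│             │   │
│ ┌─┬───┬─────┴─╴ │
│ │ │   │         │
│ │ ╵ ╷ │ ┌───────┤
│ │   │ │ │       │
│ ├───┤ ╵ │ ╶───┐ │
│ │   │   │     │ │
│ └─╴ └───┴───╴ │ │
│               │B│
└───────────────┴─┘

Counting internal wall segments:
Total internal walls: 64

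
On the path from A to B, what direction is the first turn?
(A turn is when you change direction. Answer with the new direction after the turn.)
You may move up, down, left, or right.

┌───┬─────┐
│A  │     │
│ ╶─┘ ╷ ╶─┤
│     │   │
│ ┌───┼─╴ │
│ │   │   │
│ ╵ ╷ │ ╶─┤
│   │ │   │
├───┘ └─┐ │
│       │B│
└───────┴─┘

Directions: down, right, right, up, right, down, right, down, left, down, right, down
First turn direction: right

Solution:

┌───┬─────┐
│A  │↱ ↓  │
│ ╶─┘ ╷ ╶─┤
│↳ → ↑│↳ ↓│
│ ┌───┼─╴ │
│ │   │↓ ↲│
│ ╵ ╷ │ ╶─┤
│   │ │↳ ↓│
├───┘ └─┐ │
│       │B│
└───────┴─┘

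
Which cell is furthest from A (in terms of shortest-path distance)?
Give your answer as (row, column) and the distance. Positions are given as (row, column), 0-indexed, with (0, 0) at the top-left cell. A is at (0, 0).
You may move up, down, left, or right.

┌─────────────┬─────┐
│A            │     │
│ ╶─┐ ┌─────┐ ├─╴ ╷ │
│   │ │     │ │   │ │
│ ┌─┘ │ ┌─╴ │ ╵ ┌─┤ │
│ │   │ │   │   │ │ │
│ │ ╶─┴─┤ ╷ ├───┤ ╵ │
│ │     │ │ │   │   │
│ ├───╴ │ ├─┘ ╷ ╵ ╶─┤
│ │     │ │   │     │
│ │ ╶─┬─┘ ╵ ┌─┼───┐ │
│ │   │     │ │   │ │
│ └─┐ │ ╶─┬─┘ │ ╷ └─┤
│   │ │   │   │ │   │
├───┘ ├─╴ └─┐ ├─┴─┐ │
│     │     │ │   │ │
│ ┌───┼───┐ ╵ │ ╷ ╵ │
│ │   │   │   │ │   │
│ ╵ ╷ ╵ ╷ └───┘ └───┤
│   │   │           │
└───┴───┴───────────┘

Computing BFS distances from A to all cells:
Furthest cell: (6, 7)
Distance: 41 steps

Path from A to the furthest cell:

┌─────────────┬─────┐
│A → ↓        │     │
│ ╶─┐ ┌─────┐ ├─╴ ╷ │
│   │↓│     │ │   │ │
│ ┌─┘ │ ┌─╴ │ ╵ ┌─┤ │
│ │↓ ↲│ │   │   │ │ │
│ │ ╶─┴─┤ ╷ ├───┤ ╵ │
│ │↳ → ↓│ │ │   │   │
│ ├───╴ │ ├─┘ ╷ ╵ ╶─┤
│ │↓ ← ↲│ │   │     │
│ │ ╶─┬─┘ ╵ ┌─┼───┐ │
│ │↳ ↓│     │ │↓ ↰│ │
│ └─┐ │ ╶─┬─┘ │ ╷ └─┤
│   │↓│   │   │B│↑ ↰│
├───┘ ├─╴ └─┐ ├─┴─┐ │
│↓ ← ↲│     │ │↱ ↓│↑│
│ ┌───┼───┐ ╵ │ ╷ ╵ │
│↓│↱ ↓│↱ ↓│   │↑│↳ ↑│
│ ╵ ╷ ╵ ╷ └───┘ └───┤
│↳ ↑│↳ ↑│↳ → → ↑    │
└───┴───┴───────────┘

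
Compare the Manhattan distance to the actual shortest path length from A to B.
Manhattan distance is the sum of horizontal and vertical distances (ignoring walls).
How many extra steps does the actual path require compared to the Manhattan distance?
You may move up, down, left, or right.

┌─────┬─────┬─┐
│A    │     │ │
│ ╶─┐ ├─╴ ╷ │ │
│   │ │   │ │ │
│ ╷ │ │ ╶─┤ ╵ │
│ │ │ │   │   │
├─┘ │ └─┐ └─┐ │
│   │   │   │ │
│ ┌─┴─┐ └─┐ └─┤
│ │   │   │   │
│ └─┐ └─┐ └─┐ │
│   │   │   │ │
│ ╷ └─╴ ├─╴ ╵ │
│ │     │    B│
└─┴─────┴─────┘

Manhattan distance: |6 - 0| + |6 - 0| = 12
Actual path length: 12
Extra steps: 12 - 12 = 0

Solution:

┌─────┬─────┬─┐
│A → ↓│     │ │
│ ╶─┐ ├─╴ ╷ │ │
│   │↓│   │ │ │
│ ╷ │ │ ╶─┤ ╵ │
│ │ │↓│   │   │
├─┘ │ └─┐ └─┐ │
│   │↳ ↓│   │ │
│ ┌─┴─┐ └─┐ └─┤
│ │   │↳ ↓│   │
│ └─┐ └─┐ └─┐ │
│   │   │↳ ↓│ │
│ ╷ └─╴ ├─╴ ╵ │
│ │     │  ↳ B│
└─┴─────┴─────┘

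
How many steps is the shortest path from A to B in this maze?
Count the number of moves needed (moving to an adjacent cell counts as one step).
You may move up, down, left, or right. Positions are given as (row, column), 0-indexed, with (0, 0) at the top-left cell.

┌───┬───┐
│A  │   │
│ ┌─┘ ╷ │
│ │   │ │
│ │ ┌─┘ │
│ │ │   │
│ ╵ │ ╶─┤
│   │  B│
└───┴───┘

Using BFS to find shortest path:
Start: (0, 0), End: (3, 3)
Path found:
(0,0) → (1,0) → (2,0) → (3,0) → (3,1) → (2,1) → (1,1) → (1,2) → (0,2) → (0,3) → (1,3) → (2,3) → (2,2) → (3,2) → (3,3)
Number of steps: 14

Solution:

┌───┬───┐
│A  │↱ ↓│
│ ┌─┘ ╷ │
│↓│↱ ↑│↓│
│ │ ┌─┘ │
│↓│↑│↓ ↲│
│ ╵ │ ╶─┤
│↳ ↑│↳ B│
└───┴───┘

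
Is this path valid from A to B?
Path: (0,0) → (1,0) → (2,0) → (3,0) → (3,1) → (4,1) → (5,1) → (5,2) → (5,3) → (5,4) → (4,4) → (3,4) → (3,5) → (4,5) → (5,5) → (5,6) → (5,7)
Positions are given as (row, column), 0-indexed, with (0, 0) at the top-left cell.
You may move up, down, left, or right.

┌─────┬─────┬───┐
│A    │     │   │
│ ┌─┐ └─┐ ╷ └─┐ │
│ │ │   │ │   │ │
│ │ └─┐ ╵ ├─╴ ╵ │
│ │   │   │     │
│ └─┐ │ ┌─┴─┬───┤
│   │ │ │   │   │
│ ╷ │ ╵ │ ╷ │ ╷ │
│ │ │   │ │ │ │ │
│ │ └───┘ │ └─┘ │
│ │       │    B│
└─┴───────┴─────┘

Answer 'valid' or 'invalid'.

Checking path validity:
Result: All consecutive moves are passable.

valid

Correct solution:

┌─────┬─────┬───┐
│A    │     │   │
│ ┌─┐ └─┐ ╷ └─┐ │
│↓│ │   │ │   │ │
│ │ └─┐ ╵ ├─╴ ╵ │
│↓│   │   │     │
│ └─┐ │ ┌─┴─┬───┤
│↳ ↓│ │ │↱ ↓│   │
│ ╷ │ ╵ │ ╷ │ ╷ │
│ │↓│   │↑│↓│ │ │
│ │ └───┘ │ └─┘ │
│ │↳ → → ↑│↳ → B│
└─┴───────┴─────┘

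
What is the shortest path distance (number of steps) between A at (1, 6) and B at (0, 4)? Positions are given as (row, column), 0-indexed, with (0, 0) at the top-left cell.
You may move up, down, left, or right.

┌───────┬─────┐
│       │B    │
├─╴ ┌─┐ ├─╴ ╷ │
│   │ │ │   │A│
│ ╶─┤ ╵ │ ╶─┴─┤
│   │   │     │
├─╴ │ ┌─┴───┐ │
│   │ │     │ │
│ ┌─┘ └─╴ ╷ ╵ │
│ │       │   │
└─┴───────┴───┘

Finding path from (1, 6) to (0, 4):
Path: (1,6) → (0,6) → (0,5) → (0,4)
Distance: 3 steps

Solution:

┌───────┬─────┐
│       │B ← ↰│
├─╴ ┌─┐ ├─╴ ╷ │
│   │ │ │   │A│
│ ╶─┤ ╵ │ ╶─┴─┤
│   │   │     │
├─╴ │ ┌─┴───┐ │
│   │ │     │ │
│ ┌─┘ └─╴ ╷ ╵ │
│ │       │   │
└─┴───────┴───┘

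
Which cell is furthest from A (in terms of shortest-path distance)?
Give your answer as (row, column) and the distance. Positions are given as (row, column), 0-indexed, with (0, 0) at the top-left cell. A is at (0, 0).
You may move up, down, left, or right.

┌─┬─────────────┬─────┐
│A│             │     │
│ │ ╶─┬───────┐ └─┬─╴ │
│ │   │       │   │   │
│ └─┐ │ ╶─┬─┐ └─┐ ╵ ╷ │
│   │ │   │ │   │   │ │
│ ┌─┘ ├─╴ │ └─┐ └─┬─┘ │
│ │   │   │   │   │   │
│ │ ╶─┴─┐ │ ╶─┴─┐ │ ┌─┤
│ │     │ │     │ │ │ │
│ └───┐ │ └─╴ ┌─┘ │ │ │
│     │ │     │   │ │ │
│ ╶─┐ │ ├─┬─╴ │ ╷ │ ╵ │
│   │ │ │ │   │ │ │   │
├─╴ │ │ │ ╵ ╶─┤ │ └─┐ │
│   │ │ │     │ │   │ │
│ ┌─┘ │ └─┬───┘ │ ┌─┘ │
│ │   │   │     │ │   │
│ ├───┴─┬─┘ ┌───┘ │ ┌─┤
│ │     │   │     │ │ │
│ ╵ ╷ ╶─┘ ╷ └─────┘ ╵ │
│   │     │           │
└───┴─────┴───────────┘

Computing BFS distances from A to all cells:
Furthest cell: (8, 4)
Distance: 62 steps

Path from A to the furthest cell:

┌─┬─────────────┬─────┐
│A│↓ ← ← ← ← ← ↰│     │
│ │ ╶─┬───────┐ └─┬─╴ │
│↓│↳ ↓│       │↑ ↰│↓ ↰│
│ └─┐ │ ╶─┬─┐ └─┐ ╵ ╷ │
│↓  │↓│   │ │   │↑ ↲│↑│
│ ┌─┘ ├─╴ │ └─┐ └─┬─┘ │
│↓│↓ ↲│   │   │   │↱ ↑│
│ │ ╶─┴─┐ │ ╶─┴─┐ │ ┌─┤
│↓│↳ → ↓│ │     │ │↑│ │
│ └───┐ │ └─╴ ┌─┘ │ │ │
│↓    │↓│     │   │↑│ │
│ ╶─┐ │ ├─┬─╴ │ ╷ │ ╵ │
│↳ ↓│ │↓│ │   │ │ │↑ ↰│
├─╴ │ │ │ ╵ ╶─┤ │ └─┐ │
│↓ ↲│ │↓│     │ │   │↑│
│ ┌─┘ │ └─┬───┘ │ ┌─┘ │
│↓│   │↳ B│     │ │↱ ↑│
│ ├───┴─┬─┘ ┌───┘ │ ┌─┤
│↓│↱ ↓  │↱ ↓│     │↑│ │
│ ╵ ╷ ╶─┘ ╷ └─────┘ ╵ │
│↳ ↑│↳ → ↑│↳ → → → ↑  │
└───┴─────┴───────────┘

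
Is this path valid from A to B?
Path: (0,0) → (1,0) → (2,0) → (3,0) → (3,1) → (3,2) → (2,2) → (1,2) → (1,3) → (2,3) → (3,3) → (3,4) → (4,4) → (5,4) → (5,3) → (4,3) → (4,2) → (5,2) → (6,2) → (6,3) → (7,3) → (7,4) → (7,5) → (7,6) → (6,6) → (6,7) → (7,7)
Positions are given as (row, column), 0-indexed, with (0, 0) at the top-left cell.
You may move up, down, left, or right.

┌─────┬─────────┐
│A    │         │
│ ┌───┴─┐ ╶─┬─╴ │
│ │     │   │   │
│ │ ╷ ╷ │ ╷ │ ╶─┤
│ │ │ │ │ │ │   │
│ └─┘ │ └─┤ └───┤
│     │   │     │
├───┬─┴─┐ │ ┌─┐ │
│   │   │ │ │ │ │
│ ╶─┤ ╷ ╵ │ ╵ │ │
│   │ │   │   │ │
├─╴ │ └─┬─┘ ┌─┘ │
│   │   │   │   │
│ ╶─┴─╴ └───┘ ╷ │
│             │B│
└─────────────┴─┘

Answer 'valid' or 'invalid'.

Checking path validity:
Result: All consecutive moves are passable.

valid

Correct solution:

┌─────┬─────────┐
│A    │         │
│ ┌───┴─┐ ╶─┬─╴ │
│↓│  ↱ ↓│   │   │
│ │ ╷ ╷ │ ╷ │ ╶─┤
│↓│ │↑│↓│ │ │   │
│ └─┘ │ └─┤ └───┤
│↳ → ↑│↳ ↓│     │
├───┬─┴─┐ │ ┌─┐ │
│   │↓ ↰│↓│ │ │ │
│ ╶─┤ ╷ ╵ │ ╵ │ │
│   │↓│↑ ↲│   │ │
├─╴ │ └─┬─┘ ┌─┘ │
│   │↳ ↓│   │↱ ↓│
│ ╶─┴─╴ └───┘ ╷ │
│      ↳ → → ↑│B│
└─────────────┴─┘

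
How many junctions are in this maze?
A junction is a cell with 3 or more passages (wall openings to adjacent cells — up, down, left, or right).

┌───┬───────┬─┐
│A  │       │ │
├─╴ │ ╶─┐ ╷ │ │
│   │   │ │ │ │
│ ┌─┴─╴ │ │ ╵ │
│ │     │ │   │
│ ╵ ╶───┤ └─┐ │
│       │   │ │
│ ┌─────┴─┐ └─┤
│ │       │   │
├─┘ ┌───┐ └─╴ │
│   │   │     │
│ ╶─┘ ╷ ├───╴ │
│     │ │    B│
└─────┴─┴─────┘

Checking each cell for number of passages:

Junctions found (3+ passages):
  (0, 4): 3 passages
  (2, 6): 3 passages
  (3, 0): 3 passages
  (3, 1): 3 passages
  (5, 6): 3 passages
Total junctions: 5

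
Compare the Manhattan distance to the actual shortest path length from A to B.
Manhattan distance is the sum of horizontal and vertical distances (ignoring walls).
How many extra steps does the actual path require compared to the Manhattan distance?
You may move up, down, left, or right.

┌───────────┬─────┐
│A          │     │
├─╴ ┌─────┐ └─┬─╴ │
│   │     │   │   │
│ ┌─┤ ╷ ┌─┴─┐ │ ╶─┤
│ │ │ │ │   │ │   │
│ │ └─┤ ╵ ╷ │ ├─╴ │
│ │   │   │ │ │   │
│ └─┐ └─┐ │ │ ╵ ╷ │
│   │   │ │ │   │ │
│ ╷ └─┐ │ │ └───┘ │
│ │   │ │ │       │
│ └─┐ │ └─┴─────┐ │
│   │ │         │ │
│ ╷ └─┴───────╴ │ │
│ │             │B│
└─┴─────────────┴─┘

Manhattan distance: |7 - 0| + |8 - 0| = 15
Actual path length: 17
Extra steps: 17 - 15 = 2

Solution:

┌───────────┬─────┐
│A → → → → ↓│     │
├─╴ ┌─────┐ └─┬─╴ │
│   │     │↳ ↓│   │
│ ┌─┤ ╷ ┌─┴─┐ │ ╶─┤
│ │ │ │ │   │↓│   │
│ │ └─┤ ╵ ╷ │ ├─╴ │
│ │   │   │ │↓│↱ ↓│
│ └─┐ └─┐ │ │ ╵ ╷ │
│   │   │ │ │↳ ↑│↓│
│ ╷ └─┐ │ │ └───┘ │
│ │   │ │ │      ↓│
│ └─┐ │ └─┴─────┐ │
│   │ │         │↓│
│ ╷ └─┴───────╴ │ │
│ │             │B│
└─┴─────────────┴─┘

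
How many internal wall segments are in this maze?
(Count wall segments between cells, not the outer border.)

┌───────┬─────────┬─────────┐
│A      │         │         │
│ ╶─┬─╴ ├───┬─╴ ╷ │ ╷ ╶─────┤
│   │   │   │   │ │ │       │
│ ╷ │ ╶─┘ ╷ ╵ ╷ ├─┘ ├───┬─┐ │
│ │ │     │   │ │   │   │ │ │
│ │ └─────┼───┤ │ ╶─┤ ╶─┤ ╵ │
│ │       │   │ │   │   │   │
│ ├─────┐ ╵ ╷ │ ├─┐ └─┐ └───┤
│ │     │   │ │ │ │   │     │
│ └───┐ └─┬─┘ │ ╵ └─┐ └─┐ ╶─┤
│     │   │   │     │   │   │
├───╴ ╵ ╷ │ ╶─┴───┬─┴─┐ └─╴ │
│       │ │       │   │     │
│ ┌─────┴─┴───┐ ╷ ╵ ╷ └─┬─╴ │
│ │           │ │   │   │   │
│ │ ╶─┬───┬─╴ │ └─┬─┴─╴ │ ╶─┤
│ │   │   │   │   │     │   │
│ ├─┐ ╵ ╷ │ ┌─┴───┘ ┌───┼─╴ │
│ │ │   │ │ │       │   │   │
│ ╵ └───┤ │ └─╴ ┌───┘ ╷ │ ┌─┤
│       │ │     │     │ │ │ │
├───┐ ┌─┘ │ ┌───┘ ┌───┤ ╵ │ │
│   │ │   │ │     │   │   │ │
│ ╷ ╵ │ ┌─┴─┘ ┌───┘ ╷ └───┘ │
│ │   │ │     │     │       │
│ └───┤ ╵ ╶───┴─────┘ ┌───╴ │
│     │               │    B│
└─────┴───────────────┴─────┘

Counting internal wall segments:
Total internal walls: 169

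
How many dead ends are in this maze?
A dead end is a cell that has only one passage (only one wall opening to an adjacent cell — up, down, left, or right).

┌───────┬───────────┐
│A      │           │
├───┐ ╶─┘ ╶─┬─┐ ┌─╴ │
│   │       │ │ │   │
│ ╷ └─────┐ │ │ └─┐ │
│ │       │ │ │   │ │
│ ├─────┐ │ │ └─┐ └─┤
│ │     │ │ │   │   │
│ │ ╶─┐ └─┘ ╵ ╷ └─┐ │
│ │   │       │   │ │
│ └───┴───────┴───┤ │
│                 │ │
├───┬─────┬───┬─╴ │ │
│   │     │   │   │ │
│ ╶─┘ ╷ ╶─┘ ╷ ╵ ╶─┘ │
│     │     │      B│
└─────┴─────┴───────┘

Checking each cell for number of passages:

Dead ends found at positions:
  (0, 0)
  (0, 3)
  (1, 6)
  (1, 8)
  (2, 9)
  (3, 4)
  (4, 2)
  (4, 8)
  (6, 1)
  (6, 4)
Total dead ends: 10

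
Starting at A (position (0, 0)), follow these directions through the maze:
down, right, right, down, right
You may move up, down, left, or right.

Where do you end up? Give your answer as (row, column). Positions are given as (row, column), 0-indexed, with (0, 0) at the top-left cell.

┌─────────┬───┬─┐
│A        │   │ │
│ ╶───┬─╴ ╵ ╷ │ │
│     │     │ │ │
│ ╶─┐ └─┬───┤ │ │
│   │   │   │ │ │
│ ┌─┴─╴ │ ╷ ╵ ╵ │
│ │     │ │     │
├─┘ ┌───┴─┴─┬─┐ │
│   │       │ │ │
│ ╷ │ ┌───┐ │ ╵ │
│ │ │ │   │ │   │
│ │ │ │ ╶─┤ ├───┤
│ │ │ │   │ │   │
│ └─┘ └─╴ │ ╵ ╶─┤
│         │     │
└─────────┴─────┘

Following directions step by step:
Start: (0, 0)
  down: (0, 0) → (1, 0)
  right: (1, 0) → (1, 1)
  right: (1, 1) → (1, 2)
  down: (1, 2) → (2, 2)
  right: (2, 2) → (2, 3)
Final position: (2, 3)

Path taken:

┌─────────┬───┬─┐
│A        │   │ │
│ ╶───┬─╴ ╵ ╷ │ │
│↳ → ↓│     │ │ │
│ ╶─┐ └─┬───┤ │ │
│   │↳ B│   │ │ │
│ ┌─┴─╴ │ ╷ ╵ ╵ │
│ │     │ │     │
├─┘ ┌───┴─┴─┬─┐ │
│   │       │ │ │
│ ╷ │ ┌───┐ │ ╵ │
│ │ │ │   │ │   │
│ │ │ │ ╶─┤ ├───┤
│ │ │ │   │ │   │
│ └─┘ └─╴ │ ╵ ╶─┤
│         │     │
└─────────┴─────┘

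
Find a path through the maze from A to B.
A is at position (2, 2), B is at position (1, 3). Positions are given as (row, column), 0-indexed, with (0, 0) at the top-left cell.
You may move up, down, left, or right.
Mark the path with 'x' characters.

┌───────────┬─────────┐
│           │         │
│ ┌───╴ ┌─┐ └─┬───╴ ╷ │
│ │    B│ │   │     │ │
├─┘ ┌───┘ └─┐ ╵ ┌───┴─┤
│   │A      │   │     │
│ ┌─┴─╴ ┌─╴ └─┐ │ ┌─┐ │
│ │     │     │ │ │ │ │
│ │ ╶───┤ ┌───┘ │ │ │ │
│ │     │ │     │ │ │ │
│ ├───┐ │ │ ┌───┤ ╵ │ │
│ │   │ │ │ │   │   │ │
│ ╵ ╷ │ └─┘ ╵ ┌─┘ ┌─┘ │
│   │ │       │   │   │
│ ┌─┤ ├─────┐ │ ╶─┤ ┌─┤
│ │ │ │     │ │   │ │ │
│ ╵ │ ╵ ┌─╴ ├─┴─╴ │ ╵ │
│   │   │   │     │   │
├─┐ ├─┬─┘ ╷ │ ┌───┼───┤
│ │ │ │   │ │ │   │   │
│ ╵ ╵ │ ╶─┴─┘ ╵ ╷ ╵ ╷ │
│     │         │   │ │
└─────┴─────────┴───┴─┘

Finding the shortest path from (2, 2) to (1, 3):
Path length: 24 steps
Directions: right → down → left → left → down → right → right → down → down → right → right → up → up → right → right → up → up → left → up → left → up → left → left → down

Solution:

┌───────────┬─────────┐
│      x x x│         │
│ ┌───╴ ┌─┐ └─┬───╴ ╷ │
│ │    B│ │x x│     │ │
├─┘ ┌───┘ └─┐ ╵ ┌───┴─┤
│   │A x    │x x│     │
│ ┌─┴─╴ ┌─╴ └─┐ │ ┌─┐ │
│ │x x x│     │x│ │ │ │
│ │ ╶───┤ ┌───┘ │ │ │ │
│ │x x x│ │x x x│ │ │ │
│ ├───┐ │ │ ┌───┤ ╵ │ │
│ │   │x│ │x│   │   │ │
│ ╵ ╷ │ └─┘ ╵ ┌─┘ ┌─┘ │
│   │ │x x x  │   │   │
│ ┌─┤ ├─────┐ │ ╶─┤ ┌─┤
│ │ │ │     │ │   │ │ │
│ ╵ │ ╵ ┌─╴ ├─┴─╴ │ ╵ │
│   │   │   │     │   │
├─┐ ├─┬─┘ ╷ │ ┌───┼───┤
│ │ │ │   │ │ │   │   │
│ ╵ ╵ │ ╶─┴─┘ ╵ ╷ ╵ ╷ │
│     │         │   │ │
└─────┴─────────┴───┴─┘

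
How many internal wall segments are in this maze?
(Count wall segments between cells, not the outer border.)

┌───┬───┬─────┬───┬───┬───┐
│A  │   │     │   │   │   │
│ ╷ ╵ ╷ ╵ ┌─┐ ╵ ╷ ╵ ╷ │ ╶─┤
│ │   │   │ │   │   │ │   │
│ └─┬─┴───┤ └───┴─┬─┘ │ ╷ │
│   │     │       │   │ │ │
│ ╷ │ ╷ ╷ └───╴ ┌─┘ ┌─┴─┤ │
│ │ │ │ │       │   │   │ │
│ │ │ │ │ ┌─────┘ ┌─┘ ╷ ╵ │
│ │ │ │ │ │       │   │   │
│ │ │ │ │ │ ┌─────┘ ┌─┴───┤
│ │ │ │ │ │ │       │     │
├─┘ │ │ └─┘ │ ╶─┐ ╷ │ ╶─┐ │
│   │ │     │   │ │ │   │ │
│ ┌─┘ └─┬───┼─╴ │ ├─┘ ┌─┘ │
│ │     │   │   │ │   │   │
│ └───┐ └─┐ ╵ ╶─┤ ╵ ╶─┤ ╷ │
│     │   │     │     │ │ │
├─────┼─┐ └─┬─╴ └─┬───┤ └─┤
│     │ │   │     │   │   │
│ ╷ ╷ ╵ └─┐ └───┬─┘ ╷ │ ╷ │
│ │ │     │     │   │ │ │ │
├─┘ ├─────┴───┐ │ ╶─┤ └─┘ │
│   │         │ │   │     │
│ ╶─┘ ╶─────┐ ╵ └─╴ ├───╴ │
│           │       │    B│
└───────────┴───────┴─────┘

Counting internal wall segments:
Total internal walls: 144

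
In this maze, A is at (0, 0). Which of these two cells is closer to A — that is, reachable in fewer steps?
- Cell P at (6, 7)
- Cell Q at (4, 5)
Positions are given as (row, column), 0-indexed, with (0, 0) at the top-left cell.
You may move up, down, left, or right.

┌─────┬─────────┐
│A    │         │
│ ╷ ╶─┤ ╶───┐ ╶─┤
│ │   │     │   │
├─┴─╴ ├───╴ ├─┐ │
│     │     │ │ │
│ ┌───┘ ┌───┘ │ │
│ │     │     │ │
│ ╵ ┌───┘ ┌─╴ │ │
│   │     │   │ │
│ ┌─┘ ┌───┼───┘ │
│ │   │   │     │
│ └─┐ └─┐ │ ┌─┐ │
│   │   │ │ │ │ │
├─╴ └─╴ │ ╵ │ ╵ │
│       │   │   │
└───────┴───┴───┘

Shortest path A → P at (6, 7): 29 steps
Shortest path A → Q at (4, 5): 25 steps

Q is closer (25 steps vs 29 steps).

Path to P:

┌─────┬─────────┐
│A ↓  │↱ → → ↓  │
│ ╷ ╶─┤ ╶───┐ ╶─┤
│ │↳ ↓│↑ ← ↰│↳ ↓│
├─┴─╴ ├───╴ ├─┐ │
│↓ ← ↲│↱ → ↑│ │↓│
│ ┌───┘ ┌───┘ │ │
│↓│↱ → ↑│     │↓│
│ ╵ ┌───┘ ┌─╴ │ │
│↳ ↑│     │   │↓│
│ ┌─┘ ┌───┼───┘ │
│ │   │   │    ↓│
│ └─┐ └─┐ │ ┌─┐ │
│   │   │ │ │ │P│
├─╴ └─╴ │ ╵ │ ╵ │
│       │   │   │
└───────┴───┴───┘

Path to Q:

┌─────┬─────────┐
│A ↓  │         │
│ ╷ ╶─┤ ╶───┐ ╶─┤
│ │↳ ↓│     │   │
├─┴─╴ ├───╴ ├─┐ │
│↓ ← ↲│     │ │ │
│ ┌───┘ ┌───┘ │ │
│↓│     │↱ → ↓│ │
│ ╵ ┌───┘ ┌─╴ │ │
│↓  │↱ → ↑│Q ↲│ │
│ ┌─┘ ┌───┼───┘ │
│↓│  ↑│   │     │
│ └─┐ └─┐ │ ┌─┐ │
│↳ ↓│↑ ↰│ │ │ │ │
├─╴ └─╴ │ ╵ │ ╵ │
│  ↳ → ↑│   │   │
└───────┴───┴───┘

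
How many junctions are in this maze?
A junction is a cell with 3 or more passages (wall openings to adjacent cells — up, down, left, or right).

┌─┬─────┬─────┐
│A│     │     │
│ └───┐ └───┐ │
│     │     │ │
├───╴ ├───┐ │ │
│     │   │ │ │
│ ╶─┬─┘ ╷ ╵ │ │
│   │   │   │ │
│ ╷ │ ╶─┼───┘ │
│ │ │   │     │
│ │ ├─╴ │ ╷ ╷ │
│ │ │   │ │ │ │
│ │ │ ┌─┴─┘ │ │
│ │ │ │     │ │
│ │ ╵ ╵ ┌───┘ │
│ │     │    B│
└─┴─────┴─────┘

Checking each cell for number of passages:

Junctions found (3+ passages):
  (3, 0): 3 passages
  (4, 5): 3 passages
  (4, 6): 3 passages
  (7, 2): 3 passages
Total junctions: 4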